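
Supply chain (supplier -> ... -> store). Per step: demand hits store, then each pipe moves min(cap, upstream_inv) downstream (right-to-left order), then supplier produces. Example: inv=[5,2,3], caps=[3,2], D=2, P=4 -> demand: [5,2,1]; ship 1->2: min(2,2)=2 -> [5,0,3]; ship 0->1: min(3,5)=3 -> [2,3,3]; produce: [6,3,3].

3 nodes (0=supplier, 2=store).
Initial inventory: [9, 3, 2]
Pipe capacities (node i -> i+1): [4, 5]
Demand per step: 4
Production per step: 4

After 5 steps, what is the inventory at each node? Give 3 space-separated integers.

Step 1: demand=4,sold=2 ship[1->2]=3 ship[0->1]=4 prod=4 -> inv=[9 4 3]
Step 2: demand=4,sold=3 ship[1->2]=4 ship[0->1]=4 prod=4 -> inv=[9 4 4]
Step 3: demand=4,sold=4 ship[1->2]=4 ship[0->1]=4 prod=4 -> inv=[9 4 4]
Step 4: demand=4,sold=4 ship[1->2]=4 ship[0->1]=4 prod=4 -> inv=[9 4 4]
Step 5: demand=4,sold=4 ship[1->2]=4 ship[0->1]=4 prod=4 -> inv=[9 4 4]

9 4 4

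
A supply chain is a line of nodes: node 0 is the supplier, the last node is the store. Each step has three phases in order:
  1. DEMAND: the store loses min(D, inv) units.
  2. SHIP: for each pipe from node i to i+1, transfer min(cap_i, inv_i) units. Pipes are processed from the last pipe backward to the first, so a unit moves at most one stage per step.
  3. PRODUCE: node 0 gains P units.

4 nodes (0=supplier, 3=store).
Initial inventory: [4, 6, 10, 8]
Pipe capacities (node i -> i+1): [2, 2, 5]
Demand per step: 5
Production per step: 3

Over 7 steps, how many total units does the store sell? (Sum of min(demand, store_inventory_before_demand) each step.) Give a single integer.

Answer: 28

Derivation:
Step 1: sold=5 (running total=5) -> [5 6 7 8]
Step 2: sold=5 (running total=10) -> [6 6 4 8]
Step 3: sold=5 (running total=15) -> [7 6 2 7]
Step 4: sold=5 (running total=20) -> [8 6 2 4]
Step 5: sold=4 (running total=24) -> [9 6 2 2]
Step 6: sold=2 (running total=26) -> [10 6 2 2]
Step 7: sold=2 (running total=28) -> [11 6 2 2]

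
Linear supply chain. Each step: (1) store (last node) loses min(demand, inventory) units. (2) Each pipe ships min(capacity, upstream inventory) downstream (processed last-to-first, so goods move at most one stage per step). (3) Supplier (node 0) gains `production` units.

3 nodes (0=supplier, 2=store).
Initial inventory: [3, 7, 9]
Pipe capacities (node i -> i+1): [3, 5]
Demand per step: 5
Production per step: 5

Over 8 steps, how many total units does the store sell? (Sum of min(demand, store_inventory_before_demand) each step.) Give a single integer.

Answer: 34

Derivation:
Step 1: sold=5 (running total=5) -> [5 5 9]
Step 2: sold=5 (running total=10) -> [7 3 9]
Step 3: sold=5 (running total=15) -> [9 3 7]
Step 4: sold=5 (running total=20) -> [11 3 5]
Step 5: sold=5 (running total=25) -> [13 3 3]
Step 6: sold=3 (running total=28) -> [15 3 3]
Step 7: sold=3 (running total=31) -> [17 3 3]
Step 8: sold=3 (running total=34) -> [19 3 3]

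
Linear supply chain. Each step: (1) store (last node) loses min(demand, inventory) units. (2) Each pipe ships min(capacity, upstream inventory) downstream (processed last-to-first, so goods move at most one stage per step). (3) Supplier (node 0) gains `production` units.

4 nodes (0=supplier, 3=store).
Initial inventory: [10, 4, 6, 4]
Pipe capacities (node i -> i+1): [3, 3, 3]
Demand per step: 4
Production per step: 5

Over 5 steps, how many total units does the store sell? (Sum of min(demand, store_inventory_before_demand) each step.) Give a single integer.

Step 1: sold=4 (running total=4) -> [12 4 6 3]
Step 2: sold=3 (running total=7) -> [14 4 6 3]
Step 3: sold=3 (running total=10) -> [16 4 6 3]
Step 4: sold=3 (running total=13) -> [18 4 6 3]
Step 5: sold=3 (running total=16) -> [20 4 6 3]

Answer: 16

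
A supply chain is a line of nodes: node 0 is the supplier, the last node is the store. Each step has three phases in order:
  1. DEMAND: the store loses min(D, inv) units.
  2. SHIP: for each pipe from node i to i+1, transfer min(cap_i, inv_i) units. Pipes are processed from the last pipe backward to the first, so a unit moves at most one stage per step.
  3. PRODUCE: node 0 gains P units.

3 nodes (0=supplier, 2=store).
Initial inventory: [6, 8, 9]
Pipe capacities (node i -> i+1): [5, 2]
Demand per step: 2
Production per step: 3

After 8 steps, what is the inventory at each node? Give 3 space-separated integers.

Step 1: demand=2,sold=2 ship[1->2]=2 ship[0->1]=5 prod=3 -> inv=[4 11 9]
Step 2: demand=2,sold=2 ship[1->2]=2 ship[0->1]=4 prod=3 -> inv=[3 13 9]
Step 3: demand=2,sold=2 ship[1->2]=2 ship[0->1]=3 prod=3 -> inv=[3 14 9]
Step 4: demand=2,sold=2 ship[1->2]=2 ship[0->1]=3 prod=3 -> inv=[3 15 9]
Step 5: demand=2,sold=2 ship[1->2]=2 ship[0->1]=3 prod=3 -> inv=[3 16 9]
Step 6: demand=2,sold=2 ship[1->2]=2 ship[0->1]=3 prod=3 -> inv=[3 17 9]
Step 7: demand=2,sold=2 ship[1->2]=2 ship[0->1]=3 prod=3 -> inv=[3 18 9]
Step 8: demand=2,sold=2 ship[1->2]=2 ship[0->1]=3 prod=3 -> inv=[3 19 9]

3 19 9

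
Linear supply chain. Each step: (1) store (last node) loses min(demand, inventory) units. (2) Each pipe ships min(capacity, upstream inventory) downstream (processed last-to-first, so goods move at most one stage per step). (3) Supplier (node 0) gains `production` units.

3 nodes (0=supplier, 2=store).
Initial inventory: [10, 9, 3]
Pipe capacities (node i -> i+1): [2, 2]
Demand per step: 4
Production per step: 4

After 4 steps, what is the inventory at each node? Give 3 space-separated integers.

Step 1: demand=4,sold=3 ship[1->2]=2 ship[0->1]=2 prod=4 -> inv=[12 9 2]
Step 2: demand=4,sold=2 ship[1->2]=2 ship[0->1]=2 prod=4 -> inv=[14 9 2]
Step 3: demand=4,sold=2 ship[1->2]=2 ship[0->1]=2 prod=4 -> inv=[16 9 2]
Step 4: demand=4,sold=2 ship[1->2]=2 ship[0->1]=2 prod=4 -> inv=[18 9 2]

18 9 2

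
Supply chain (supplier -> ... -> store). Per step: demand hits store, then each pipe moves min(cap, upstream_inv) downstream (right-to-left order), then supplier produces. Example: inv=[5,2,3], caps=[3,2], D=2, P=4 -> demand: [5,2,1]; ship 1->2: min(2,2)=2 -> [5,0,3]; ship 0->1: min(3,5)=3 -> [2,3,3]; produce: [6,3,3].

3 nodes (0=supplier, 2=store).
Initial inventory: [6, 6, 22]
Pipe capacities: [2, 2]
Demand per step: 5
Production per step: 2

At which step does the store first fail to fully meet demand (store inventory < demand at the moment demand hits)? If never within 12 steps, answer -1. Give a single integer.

Step 1: demand=5,sold=5 ship[1->2]=2 ship[0->1]=2 prod=2 -> [6 6 19]
Step 2: demand=5,sold=5 ship[1->2]=2 ship[0->1]=2 prod=2 -> [6 6 16]
Step 3: demand=5,sold=5 ship[1->2]=2 ship[0->1]=2 prod=2 -> [6 6 13]
Step 4: demand=5,sold=5 ship[1->2]=2 ship[0->1]=2 prod=2 -> [6 6 10]
Step 5: demand=5,sold=5 ship[1->2]=2 ship[0->1]=2 prod=2 -> [6 6 7]
Step 6: demand=5,sold=5 ship[1->2]=2 ship[0->1]=2 prod=2 -> [6 6 4]
Step 7: demand=5,sold=4 ship[1->2]=2 ship[0->1]=2 prod=2 -> [6 6 2]
Step 8: demand=5,sold=2 ship[1->2]=2 ship[0->1]=2 prod=2 -> [6 6 2]
Step 9: demand=5,sold=2 ship[1->2]=2 ship[0->1]=2 prod=2 -> [6 6 2]
Step 10: demand=5,sold=2 ship[1->2]=2 ship[0->1]=2 prod=2 -> [6 6 2]
Step 11: demand=5,sold=2 ship[1->2]=2 ship[0->1]=2 prod=2 -> [6 6 2]
Step 12: demand=5,sold=2 ship[1->2]=2 ship[0->1]=2 prod=2 -> [6 6 2]
First stockout at step 7

7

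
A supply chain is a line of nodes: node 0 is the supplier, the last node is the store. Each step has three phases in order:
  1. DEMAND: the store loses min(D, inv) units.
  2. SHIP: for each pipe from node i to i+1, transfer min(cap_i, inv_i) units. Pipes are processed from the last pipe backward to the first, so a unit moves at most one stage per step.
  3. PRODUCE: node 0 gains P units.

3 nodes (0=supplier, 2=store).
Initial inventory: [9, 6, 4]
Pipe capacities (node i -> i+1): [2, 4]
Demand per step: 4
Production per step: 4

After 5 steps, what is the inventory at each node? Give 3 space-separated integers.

Step 1: demand=4,sold=4 ship[1->2]=4 ship[0->1]=2 prod=4 -> inv=[11 4 4]
Step 2: demand=4,sold=4 ship[1->2]=4 ship[0->1]=2 prod=4 -> inv=[13 2 4]
Step 3: demand=4,sold=4 ship[1->2]=2 ship[0->1]=2 prod=4 -> inv=[15 2 2]
Step 4: demand=4,sold=2 ship[1->2]=2 ship[0->1]=2 prod=4 -> inv=[17 2 2]
Step 5: demand=4,sold=2 ship[1->2]=2 ship[0->1]=2 prod=4 -> inv=[19 2 2]

19 2 2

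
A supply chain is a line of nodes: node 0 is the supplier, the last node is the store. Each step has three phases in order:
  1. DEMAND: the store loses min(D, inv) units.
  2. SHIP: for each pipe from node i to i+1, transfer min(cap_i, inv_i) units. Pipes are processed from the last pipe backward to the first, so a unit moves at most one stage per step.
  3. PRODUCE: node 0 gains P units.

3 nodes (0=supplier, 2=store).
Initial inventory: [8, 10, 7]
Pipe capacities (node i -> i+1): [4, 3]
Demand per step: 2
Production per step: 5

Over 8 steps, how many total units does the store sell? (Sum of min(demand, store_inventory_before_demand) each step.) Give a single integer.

Answer: 16

Derivation:
Step 1: sold=2 (running total=2) -> [9 11 8]
Step 2: sold=2 (running total=4) -> [10 12 9]
Step 3: sold=2 (running total=6) -> [11 13 10]
Step 4: sold=2 (running total=8) -> [12 14 11]
Step 5: sold=2 (running total=10) -> [13 15 12]
Step 6: sold=2 (running total=12) -> [14 16 13]
Step 7: sold=2 (running total=14) -> [15 17 14]
Step 8: sold=2 (running total=16) -> [16 18 15]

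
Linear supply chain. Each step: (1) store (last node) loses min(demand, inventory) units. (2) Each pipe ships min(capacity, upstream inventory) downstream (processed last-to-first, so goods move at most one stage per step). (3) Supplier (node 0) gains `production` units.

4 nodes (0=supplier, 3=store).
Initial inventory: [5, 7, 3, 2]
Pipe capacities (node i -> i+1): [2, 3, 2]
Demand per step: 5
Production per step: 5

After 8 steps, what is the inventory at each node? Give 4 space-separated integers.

Step 1: demand=5,sold=2 ship[2->3]=2 ship[1->2]=3 ship[0->1]=2 prod=5 -> inv=[8 6 4 2]
Step 2: demand=5,sold=2 ship[2->3]=2 ship[1->2]=3 ship[0->1]=2 prod=5 -> inv=[11 5 5 2]
Step 3: demand=5,sold=2 ship[2->3]=2 ship[1->2]=3 ship[0->1]=2 prod=5 -> inv=[14 4 6 2]
Step 4: demand=5,sold=2 ship[2->3]=2 ship[1->2]=3 ship[0->1]=2 prod=5 -> inv=[17 3 7 2]
Step 5: demand=5,sold=2 ship[2->3]=2 ship[1->2]=3 ship[0->1]=2 prod=5 -> inv=[20 2 8 2]
Step 6: demand=5,sold=2 ship[2->3]=2 ship[1->2]=2 ship[0->1]=2 prod=5 -> inv=[23 2 8 2]
Step 7: demand=5,sold=2 ship[2->3]=2 ship[1->2]=2 ship[0->1]=2 prod=5 -> inv=[26 2 8 2]
Step 8: demand=5,sold=2 ship[2->3]=2 ship[1->2]=2 ship[0->1]=2 prod=5 -> inv=[29 2 8 2]

29 2 8 2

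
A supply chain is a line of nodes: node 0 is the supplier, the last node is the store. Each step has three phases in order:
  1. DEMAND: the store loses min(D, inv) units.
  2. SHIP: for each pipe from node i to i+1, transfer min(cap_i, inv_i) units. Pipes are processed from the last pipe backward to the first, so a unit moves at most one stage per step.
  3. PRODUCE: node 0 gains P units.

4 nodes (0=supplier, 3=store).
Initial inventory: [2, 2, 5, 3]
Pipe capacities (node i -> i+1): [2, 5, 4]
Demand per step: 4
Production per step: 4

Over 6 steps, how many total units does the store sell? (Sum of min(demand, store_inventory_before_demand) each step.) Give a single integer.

Answer: 16

Derivation:
Step 1: sold=3 (running total=3) -> [4 2 3 4]
Step 2: sold=4 (running total=7) -> [6 2 2 3]
Step 3: sold=3 (running total=10) -> [8 2 2 2]
Step 4: sold=2 (running total=12) -> [10 2 2 2]
Step 5: sold=2 (running total=14) -> [12 2 2 2]
Step 6: sold=2 (running total=16) -> [14 2 2 2]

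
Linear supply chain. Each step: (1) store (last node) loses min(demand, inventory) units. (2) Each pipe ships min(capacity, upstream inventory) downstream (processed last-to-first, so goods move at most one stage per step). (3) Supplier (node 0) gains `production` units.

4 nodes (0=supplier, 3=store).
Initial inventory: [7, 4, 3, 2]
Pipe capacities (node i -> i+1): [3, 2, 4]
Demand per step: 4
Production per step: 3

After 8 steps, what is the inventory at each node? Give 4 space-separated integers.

Step 1: demand=4,sold=2 ship[2->3]=3 ship[1->2]=2 ship[0->1]=3 prod=3 -> inv=[7 5 2 3]
Step 2: demand=4,sold=3 ship[2->3]=2 ship[1->2]=2 ship[0->1]=3 prod=3 -> inv=[7 6 2 2]
Step 3: demand=4,sold=2 ship[2->3]=2 ship[1->2]=2 ship[0->1]=3 prod=3 -> inv=[7 7 2 2]
Step 4: demand=4,sold=2 ship[2->3]=2 ship[1->2]=2 ship[0->1]=3 prod=3 -> inv=[7 8 2 2]
Step 5: demand=4,sold=2 ship[2->3]=2 ship[1->2]=2 ship[0->1]=3 prod=3 -> inv=[7 9 2 2]
Step 6: demand=4,sold=2 ship[2->3]=2 ship[1->2]=2 ship[0->1]=3 prod=3 -> inv=[7 10 2 2]
Step 7: demand=4,sold=2 ship[2->3]=2 ship[1->2]=2 ship[0->1]=3 prod=3 -> inv=[7 11 2 2]
Step 8: demand=4,sold=2 ship[2->3]=2 ship[1->2]=2 ship[0->1]=3 prod=3 -> inv=[7 12 2 2]

7 12 2 2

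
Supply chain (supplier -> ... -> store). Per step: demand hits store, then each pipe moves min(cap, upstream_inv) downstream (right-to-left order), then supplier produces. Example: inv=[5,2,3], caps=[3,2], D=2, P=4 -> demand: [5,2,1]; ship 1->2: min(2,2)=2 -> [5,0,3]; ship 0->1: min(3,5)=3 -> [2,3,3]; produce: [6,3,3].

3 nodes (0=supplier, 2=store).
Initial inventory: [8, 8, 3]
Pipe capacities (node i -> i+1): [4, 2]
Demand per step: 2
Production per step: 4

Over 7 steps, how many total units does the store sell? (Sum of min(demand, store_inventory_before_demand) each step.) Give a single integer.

Step 1: sold=2 (running total=2) -> [8 10 3]
Step 2: sold=2 (running total=4) -> [8 12 3]
Step 3: sold=2 (running total=6) -> [8 14 3]
Step 4: sold=2 (running total=8) -> [8 16 3]
Step 5: sold=2 (running total=10) -> [8 18 3]
Step 6: sold=2 (running total=12) -> [8 20 3]
Step 7: sold=2 (running total=14) -> [8 22 3]

Answer: 14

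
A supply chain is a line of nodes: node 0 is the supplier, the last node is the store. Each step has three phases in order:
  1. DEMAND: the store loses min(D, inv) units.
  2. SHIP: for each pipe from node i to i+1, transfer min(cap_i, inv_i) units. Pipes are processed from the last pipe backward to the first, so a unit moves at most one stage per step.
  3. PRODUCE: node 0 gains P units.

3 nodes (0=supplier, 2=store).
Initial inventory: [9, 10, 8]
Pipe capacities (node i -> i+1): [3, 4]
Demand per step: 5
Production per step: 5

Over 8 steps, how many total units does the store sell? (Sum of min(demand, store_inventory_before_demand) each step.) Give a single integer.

Step 1: sold=5 (running total=5) -> [11 9 7]
Step 2: sold=5 (running total=10) -> [13 8 6]
Step 3: sold=5 (running total=15) -> [15 7 5]
Step 4: sold=5 (running total=20) -> [17 6 4]
Step 5: sold=4 (running total=24) -> [19 5 4]
Step 6: sold=4 (running total=28) -> [21 4 4]
Step 7: sold=4 (running total=32) -> [23 3 4]
Step 8: sold=4 (running total=36) -> [25 3 3]

Answer: 36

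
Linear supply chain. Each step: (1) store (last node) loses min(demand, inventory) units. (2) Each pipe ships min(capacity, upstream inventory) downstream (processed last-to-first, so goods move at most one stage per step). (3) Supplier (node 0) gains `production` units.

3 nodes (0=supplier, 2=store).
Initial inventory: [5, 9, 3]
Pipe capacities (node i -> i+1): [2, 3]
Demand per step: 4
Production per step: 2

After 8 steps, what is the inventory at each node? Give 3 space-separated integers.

Step 1: demand=4,sold=3 ship[1->2]=3 ship[0->1]=2 prod=2 -> inv=[5 8 3]
Step 2: demand=4,sold=3 ship[1->2]=3 ship[0->1]=2 prod=2 -> inv=[5 7 3]
Step 3: demand=4,sold=3 ship[1->2]=3 ship[0->1]=2 prod=2 -> inv=[5 6 3]
Step 4: demand=4,sold=3 ship[1->2]=3 ship[0->1]=2 prod=2 -> inv=[5 5 3]
Step 5: demand=4,sold=3 ship[1->2]=3 ship[0->1]=2 prod=2 -> inv=[5 4 3]
Step 6: demand=4,sold=3 ship[1->2]=3 ship[0->1]=2 prod=2 -> inv=[5 3 3]
Step 7: demand=4,sold=3 ship[1->2]=3 ship[0->1]=2 prod=2 -> inv=[5 2 3]
Step 8: demand=4,sold=3 ship[1->2]=2 ship[0->1]=2 prod=2 -> inv=[5 2 2]

5 2 2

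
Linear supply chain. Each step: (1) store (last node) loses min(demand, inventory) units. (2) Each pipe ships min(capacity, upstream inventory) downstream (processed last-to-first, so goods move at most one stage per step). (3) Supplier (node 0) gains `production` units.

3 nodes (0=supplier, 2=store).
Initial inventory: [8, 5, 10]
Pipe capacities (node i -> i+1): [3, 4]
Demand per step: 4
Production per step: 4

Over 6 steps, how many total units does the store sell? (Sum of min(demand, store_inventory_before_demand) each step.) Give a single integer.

Answer: 24

Derivation:
Step 1: sold=4 (running total=4) -> [9 4 10]
Step 2: sold=4 (running total=8) -> [10 3 10]
Step 3: sold=4 (running total=12) -> [11 3 9]
Step 4: sold=4 (running total=16) -> [12 3 8]
Step 5: sold=4 (running total=20) -> [13 3 7]
Step 6: sold=4 (running total=24) -> [14 3 6]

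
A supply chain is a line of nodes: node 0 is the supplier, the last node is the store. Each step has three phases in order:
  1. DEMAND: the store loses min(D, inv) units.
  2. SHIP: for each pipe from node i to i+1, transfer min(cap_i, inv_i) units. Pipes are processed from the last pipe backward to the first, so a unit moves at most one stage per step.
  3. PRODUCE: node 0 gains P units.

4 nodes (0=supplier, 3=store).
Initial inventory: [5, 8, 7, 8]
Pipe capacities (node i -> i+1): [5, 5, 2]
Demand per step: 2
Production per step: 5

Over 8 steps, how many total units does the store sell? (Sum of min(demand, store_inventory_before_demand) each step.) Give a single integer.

Answer: 16

Derivation:
Step 1: sold=2 (running total=2) -> [5 8 10 8]
Step 2: sold=2 (running total=4) -> [5 8 13 8]
Step 3: sold=2 (running total=6) -> [5 8 16 8]
Step 4: sold=2 (running total=8) -> [5 8 19 8]
Step 5: sold=2 (running total=10) -> [5 8 22 8]
Step 6: sold=2 (running total=12) -> [5 8 25 8]
Step 7: sold=2 (running total=14) -> [5 8 28 8]
Step 8: sold=2 (running total=16) -> [5 8 31 8]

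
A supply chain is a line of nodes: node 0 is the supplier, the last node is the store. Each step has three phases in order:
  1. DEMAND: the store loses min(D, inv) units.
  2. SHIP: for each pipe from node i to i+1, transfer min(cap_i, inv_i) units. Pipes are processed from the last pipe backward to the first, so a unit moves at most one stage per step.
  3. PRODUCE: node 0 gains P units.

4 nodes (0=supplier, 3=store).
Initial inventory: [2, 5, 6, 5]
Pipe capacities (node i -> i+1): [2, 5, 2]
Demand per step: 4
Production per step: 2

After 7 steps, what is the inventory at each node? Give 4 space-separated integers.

Step 1: demand=4,sold=4 ship[2->3]=2 ship[1->2]=5 ship[0->1]=2 prod=2 -> inv=[2 2 9 3]
Step 2: demand=4,sold=3 ship[2->3]=2 ship[1->2]=2 ship[0->1]=2 prod=2 -> inv=[2 2 9 2]
Step 3: demand=4,sold=2 ship[2->3]=2 ship[1->2]=2 ship[0->1]=2 prod=2 -> inv=[2 2 9 2]
Step 4: demand=4,sold=2 ship[2->3]=2 ship[1->2]=2 ship[0->1]=2 prod=2 -> inv=[2 2 9 2]
Step 5: demand=4,sold=2 ship[2->3]=2 ship[1->2]=2 ship[0->1]=2 prod=2 -> inv=[2 2 9 2]
Step 6: demand=4,sold=2 ship[2->3]=2 ship[1->2]=2 ship[0->1]=2 prod=2 -> inv=[2 2 9 2]
Step 7: demand=4,sold=2 ship[2->3]=2 ship[1->2]=2 ship[0->1]=2 prod=2 -> inv=[2 2 9 2]

2 2 9 2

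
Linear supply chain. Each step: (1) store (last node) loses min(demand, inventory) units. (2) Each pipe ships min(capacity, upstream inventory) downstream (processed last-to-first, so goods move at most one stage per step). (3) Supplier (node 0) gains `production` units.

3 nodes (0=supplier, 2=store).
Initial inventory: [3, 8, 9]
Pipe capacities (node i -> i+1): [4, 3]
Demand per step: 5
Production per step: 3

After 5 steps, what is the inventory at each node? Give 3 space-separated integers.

Step 1: demand=5,sold=5 ship[1->2]=3 ship[0->1]=3 prod=3 -> inv=[3 8 7]
Step 2: demand=5,sold=5 ship[1->2]=3 ship[0->1]=3 prod=3 -> inv=[3 8 5]
Step 3: demand=5,sold=5 ship[1->2]=3 ship[0->1]=3 prod=3 -> inv=[3 8 3]
Step 4: demand=5,sold=3 ship[1->2]=3 ship[0->1]=3 prod=3 -> inv=[3 8 3]
Step 5: demand=5,sold=3 ship[1->2]=3 ship[0->1]=3 prod=3 -> inv=[3 8 3]

3 8 3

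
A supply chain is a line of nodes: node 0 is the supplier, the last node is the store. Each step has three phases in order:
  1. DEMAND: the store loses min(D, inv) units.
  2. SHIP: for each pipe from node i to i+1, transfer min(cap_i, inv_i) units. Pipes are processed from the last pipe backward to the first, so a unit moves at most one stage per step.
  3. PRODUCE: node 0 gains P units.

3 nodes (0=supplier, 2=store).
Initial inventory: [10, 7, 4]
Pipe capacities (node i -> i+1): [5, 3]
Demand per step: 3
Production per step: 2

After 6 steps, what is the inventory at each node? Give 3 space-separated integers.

Step 1: demand=3,sold=3 ship[1->2]=3 ship[0->1]=5 prod=2 -> inv=[7 9 4]
Step 2: demand=3,sold=3 ship[1->2]=3 ship[0->1]=5 prod=2 -> inv=[4 11 4]
Step 3: demand=3,sold=3 ship[1->2]=3 ship[0->1]=4 prod=2 -> inv=[2 12 4]
Step 4: demand=3,sold=3 ship[1->2]=3 ship[0->1]=2 prod=2 -> inv=[2 11 4]
Step 5: demand=3,sold=3 ship[1->2]=3 ship[0->1]=2 prod=2 -> inv=[2 10 4]
Step 6: demand=3,sold=3 ship[1->2]=3 ship[0->1]=2 prod=2 -> inv=[2 9 4]

2 9 4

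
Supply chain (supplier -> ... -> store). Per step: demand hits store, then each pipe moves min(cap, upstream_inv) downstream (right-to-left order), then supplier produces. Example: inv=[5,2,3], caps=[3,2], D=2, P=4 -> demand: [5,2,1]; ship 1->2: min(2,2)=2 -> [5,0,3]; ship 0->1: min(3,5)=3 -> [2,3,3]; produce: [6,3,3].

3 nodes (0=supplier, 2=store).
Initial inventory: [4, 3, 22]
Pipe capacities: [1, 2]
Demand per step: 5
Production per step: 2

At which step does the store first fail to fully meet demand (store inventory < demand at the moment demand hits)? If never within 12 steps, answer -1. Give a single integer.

Step 1: demand=5,sold=5 ship[1->2]=2 ship[0->1]=1 prod=2 -> [5 2 19]
Step 2: demand=5,sold=5 ship[1->2]=2 ship[0->1]=1 prod=2 -> [6 1 16]
Step 3: demand=5,sold=5 ship[1->2]=1 ship[0->1]=1 prod=2 -> [7 1 12]
Step 4: demand=5,sold=5 ship[1->2]=1 ship[0->1]=1 prod=2 -> [8 1 8]
Step 5: demand=5,sold=5 ship[1->2]=1 ship[0->1]=1 prod=2 -> [9 1 4]
Step 6: demand=5,sold=4 ship[1->2]=1 ship[0->1]=1 prod=2 -> [10 1 1]
Step 7: demand=5,sold=1 ship[1->2]=1 ship[0->1]=1 prod=2 -> [11 1 1]
Step 8: demand=5,sold=1 ship[1->2]=1 ship[0->1]=1 prod=2 -> [12 1 1]
Step 9: demand=5,sold=1 ship[1->2]=1 ship[0->1]=1 prod=2 -> [13 1 1]
Step 10: demand=5,sold=1 ship[1->2]=1 ship[0->1]=1 prod=2 -> [14 1 1]
Step 11: demand=5,sold=1 ship[1->2]=1 ship[0->1]=1 prod=2 -> [15 1 1]
Step 12: demand=5,sold=1 ship[1->2]=1 ship[0->1]=1 prod=2 -> [16 1 1]
First stockout at step 6

6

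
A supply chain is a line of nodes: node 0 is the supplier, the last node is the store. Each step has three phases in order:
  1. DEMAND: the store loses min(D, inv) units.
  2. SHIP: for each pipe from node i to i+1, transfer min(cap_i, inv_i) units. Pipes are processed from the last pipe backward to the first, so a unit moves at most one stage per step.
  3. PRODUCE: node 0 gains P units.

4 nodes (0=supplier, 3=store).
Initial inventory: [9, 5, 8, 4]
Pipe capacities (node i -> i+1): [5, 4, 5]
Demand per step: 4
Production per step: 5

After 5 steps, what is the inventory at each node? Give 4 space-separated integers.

Step 1: demand=4,sold=4 ship[2->3]=5 ship[1->2]=4 ship[0->1]=5 prod=5 -> inv=[9 6 7 5]
Step 2: demand=4,sold=4 ship[2->3]=5 ship[1->2]=4 ship[0->1]=5 prod=5 -> inv=[9 7 6 6]
Step 3: demand=4,sold=4 ship[2->3]=5 ship[1->2]=4 ship[0->1]=5 prod=5 -> inv=[9 8 5 7]
Step 4: demand=4,sold=4 ship[2->3]=5 ship[1->2]=4 ship[0->1]=5 prod=5 -> inv=[9 9 4 8]
Step 5: demand=4,sold=4 ship[2->3]=4 ship[1->2]=4 ship[0->1]=5 prod=5 -> inv=[9 10 4 8]

9 10 4 8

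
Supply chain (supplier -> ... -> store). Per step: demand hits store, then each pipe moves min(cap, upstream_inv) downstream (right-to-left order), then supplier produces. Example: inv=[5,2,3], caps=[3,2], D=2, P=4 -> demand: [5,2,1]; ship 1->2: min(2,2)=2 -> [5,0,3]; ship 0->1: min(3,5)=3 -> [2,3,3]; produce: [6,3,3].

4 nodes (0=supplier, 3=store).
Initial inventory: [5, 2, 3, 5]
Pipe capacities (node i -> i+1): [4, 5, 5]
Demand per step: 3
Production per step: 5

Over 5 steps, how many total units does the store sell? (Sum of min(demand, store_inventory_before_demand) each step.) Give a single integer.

Answer: 15

Derivation:
Step 1: sold=3 (running total=3) -> [6 4 2 5]
Step 2: sold=3 (running total=6) -> [7 4 4 4]
Step 3: sold=3 (running total=9) -> [8 4 4 5]
Step 4: sold=3 (running total=12) -> [9 4 4 6]
Step 5: sold=3 (running total=15) -> [10 4 4 7]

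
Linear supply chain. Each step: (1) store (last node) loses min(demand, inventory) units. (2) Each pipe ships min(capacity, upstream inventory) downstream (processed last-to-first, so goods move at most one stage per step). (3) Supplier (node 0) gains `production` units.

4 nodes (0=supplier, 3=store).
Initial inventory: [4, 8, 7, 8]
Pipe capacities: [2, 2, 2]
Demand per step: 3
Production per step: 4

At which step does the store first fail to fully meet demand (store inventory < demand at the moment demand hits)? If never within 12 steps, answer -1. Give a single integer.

Step 1: demand=3,sold=3 ship[2->3]=2 ship[1->2]=2 ship[0->1]=2 prod=4 -> [6 8 7 7]
Step 2: demand=3,sold=3 ship[2->3]=2 ship[1->2]=2 ship[0->1]=2 prod=4 -> [8 8 7 6]
Step 3: demand=3,sold=3 ship[2->3]=2 ship[1->2]=2 ship[0->1]=2 prod=4 -> [10 8 7 5]
Step 4: demand=3,sold=3 ship[2->3]=2 ship[1->2]=2 ship[0->1]=2 prod=4 -> [12 8 7 4]
Step 5: demand=3,sold=3 ship[2->3]=2 ship[1->2]=2 ship[0->1]=2 prod=4 -> [14 8 7 3]
Step 6: demand=3,sold=3 ship[2->3]=2 ship[1->2]=2 ship[0->1]=2 prod=4 -> [16 8 7 2]
Step 7: demand=3,sold=2 ship[2->3]=2 ship[1->2]=2 ship[0->1]=2 prod=4 -> [18 8 7 2]
Step 8: demand=3,sold=2 ship[2->3]=2 ship[1->2]=2 ship[0->1]=2 prod=4 -> [20 8 7 2]
Step 9: demand=3,sold=2 ship[2->3]=2 ship[1->2]=2 ship[0->1]=2 prod=4 -> [22 8 7 2]
Step 10: demand=3,sold=2 ship[2->3]=2 ship[1->2]=2 ship[0->1]=2 prod=4 -> [24 8 7 2]
Step 11: demand=3,sold=2 ship[2->3]=2 ship[1->2]=2 ship[0->1]=2 prod=4 -> [26 8 7 2]
Step 12: demand=3,sold=2 ship[2->3]=2 ship[1->2]=2 ship[0->1]=2 prod=4 -> [28 8 7 2]
First stockout at step 7

7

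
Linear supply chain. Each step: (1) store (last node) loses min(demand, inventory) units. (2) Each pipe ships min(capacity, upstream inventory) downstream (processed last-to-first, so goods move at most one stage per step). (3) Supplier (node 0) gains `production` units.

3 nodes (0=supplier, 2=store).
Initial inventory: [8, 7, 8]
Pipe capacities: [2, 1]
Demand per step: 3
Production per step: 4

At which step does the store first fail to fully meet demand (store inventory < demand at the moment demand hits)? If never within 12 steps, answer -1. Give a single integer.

Step 1: demand=3,sold=3 ship[1->2]=1 ship[0->1]=2 prod=4 -> [10 8 6]
Step 2: demand=3,sold=3 ship[1->2]=1 ship[0->1]=2 prod=4 -> [12 9 4]
Step 3: demand=3,sold=3 ship[1->2]=1 ship[0->1]=2 prod=4 -> [14 10 2]
Step 4: demand=3,sold=2 ship[1->2]=1 ship[0->1]=2 prod=4 -> [16 11 1]
Step 5: demand=3,sold=1 ship[1->2]=1 ship[0->1]=2 prod=4 -> [18 12 1]
Step 6: demand=3,sold=1 ship[1->2]=1 ship[0->1]=2 prod=4 -> [20 13 1]
Step 7: demand=3,sold=1 ship[1->2]=1 ship[0->1]=2 prod=4 -> [22 14 1]
Step 8: demand=3,sold=1 ship[1->2]=1 ship[0->1]=2 prod=4 -> [24 15 1]
Step 9: demand=3,sold=1 ship[1->2]=1 ship[0->1]=2 prod=4 -> [26 16 1]
Step 10: demand=3,sold=1 ship[1->2]=1 ship[0->1]=2 prod=4 -> [28 17 1]
Step 11: demand=3,sold=1 ship[1->2]=1 ship[0->1]=2 prod=4 -> [30 18 1]
Step 12: demand=3,sold=1 ship[1->2]=1 ship[0->1]=2 prod=4 -> [32 19 1]
First stockout at step 4

4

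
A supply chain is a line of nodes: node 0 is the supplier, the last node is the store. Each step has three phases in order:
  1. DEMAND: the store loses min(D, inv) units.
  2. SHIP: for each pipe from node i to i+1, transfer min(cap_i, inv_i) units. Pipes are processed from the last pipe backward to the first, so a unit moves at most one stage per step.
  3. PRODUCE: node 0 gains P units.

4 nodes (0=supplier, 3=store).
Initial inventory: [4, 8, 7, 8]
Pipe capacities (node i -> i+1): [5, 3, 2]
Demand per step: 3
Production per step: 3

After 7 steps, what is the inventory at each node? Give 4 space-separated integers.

Step 1: demand=3,sold=3 ship[2->3]=2 ship[1->2]=3 ship[0->1]=4 prod=3 -> inv=[3 9 8 7]
Step 2: demand=3,sold=3 ship[2->3]=2 ship[1->2]=3 ship[0->1]=3 prod=3 -> inv=[3 9 9 6]
Step 3: demand=3,sold=3 ship[2->3]=2 ship[1->2]=3 ship[0->1]=3 prod=3 -> inv=[3 9 10 5]
Step 4: demand=3,sold=3 ship[2->3]=2 ship[1->2]=3 ship[0->1]=3 prod=3 -> inv=[3 9 11 4]
Step 5: demand=3,sold=3 ship[2->3]=2 ship[1->2]=3 ship[0->1]=3 prod=3 -> inv=[3 9 12 3]
Step 6: demand=3,sold=3 ship[2->3]=2 ship[1->2]=3 ship[0->1]=3 prod=3 -> inv=[3 9 13 2]
Step 7: demand=3,sold=2 ship[2->3]=2 ship[1->2]=3 ship[0->1]=3 prod=3 -> inv=[3 9 14 2]

3 9 14 2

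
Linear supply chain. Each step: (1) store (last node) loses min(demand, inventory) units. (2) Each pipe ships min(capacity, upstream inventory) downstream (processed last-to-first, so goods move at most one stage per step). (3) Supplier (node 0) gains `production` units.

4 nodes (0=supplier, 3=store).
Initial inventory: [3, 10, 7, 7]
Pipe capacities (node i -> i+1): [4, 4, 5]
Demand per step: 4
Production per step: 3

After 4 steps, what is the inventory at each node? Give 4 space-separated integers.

Step 1: demand=4,sold=4 ship[2->3]=5 ship[1->2]=4 ship[0->1]=3 prod=3 -> inv=[3 9 6 8]
Step 2: demand=4,sold=4 ship[2->3]=5 ship[1->2]=4 ship[0->1]=3 prod=3 -> inv=[3 8 5 9]
Step 3: demand=4,sold=4 ship[2->3]=5 ship[1->2]=4 ship[0->1]=3 prod=3 -> inv=[3 7 4 10]
Step 4: demand=4,sold=4 ship[2->3]=4 ship[1->2]=4 ship[0->1]=3 prod=3 -> inv=[3 6 4 10]

3 6 4 10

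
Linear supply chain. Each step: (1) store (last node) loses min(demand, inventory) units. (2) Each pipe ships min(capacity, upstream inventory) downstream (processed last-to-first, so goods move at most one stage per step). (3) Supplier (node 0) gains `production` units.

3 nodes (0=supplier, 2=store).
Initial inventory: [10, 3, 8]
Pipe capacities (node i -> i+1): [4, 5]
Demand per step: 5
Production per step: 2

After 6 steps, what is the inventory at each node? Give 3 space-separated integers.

Step 1: demand=5,sold=5 ship[1->2]=3 ship[0->1]=4 prod=2 -> inv=[8 4 6]
Step 2: demand=5,sold=5 ship[1->2]=4 ship[0->1]=4 prod=2 -> inv=[6 4 5]
Step 3: demand=5,sold=5 ship[1->2]=4 ship[0->1]=4 prod=2 -> inv=[4 4 4]
Step 4: demand=5,sold=4 ship[1->2]=4 ship[0->1]=4 prod=2 -> inv=[2 4 4]
Step 5: demand=5,sold=4 ship[1->2]=4 ship[0->1]=2 prod=2 -> inv=[2 2 4]
Step 6: demand=5,sold=4 ship[1->2]=2 ship[0->1]=2 prod=2 -> inv=[2 2 2]

2 2 2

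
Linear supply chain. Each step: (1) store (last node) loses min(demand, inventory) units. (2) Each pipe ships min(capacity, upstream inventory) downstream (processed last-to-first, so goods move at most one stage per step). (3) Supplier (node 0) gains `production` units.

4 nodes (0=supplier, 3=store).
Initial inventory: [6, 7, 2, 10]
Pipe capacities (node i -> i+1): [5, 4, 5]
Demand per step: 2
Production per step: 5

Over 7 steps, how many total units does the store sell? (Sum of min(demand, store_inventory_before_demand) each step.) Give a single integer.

Step 1: sold=2 (running total=2) -> [6 8 4 10]
Step 2: sold=2 (running total=4) -> [6 9 4 12]
Step 3: sold=2 (running total=6) -> [6 10 4 14]
Step 4: sold=2 (running total=8) -> [6 11 4 16]
Step 5: sold=2 (running total=10) -> [6 12 4 18]
Step 6: sold=2 (running total=12) -> [6 13 4 20]
Step 7: sold=2 (running total=14) -> [6 14 4 22]

Answer: 14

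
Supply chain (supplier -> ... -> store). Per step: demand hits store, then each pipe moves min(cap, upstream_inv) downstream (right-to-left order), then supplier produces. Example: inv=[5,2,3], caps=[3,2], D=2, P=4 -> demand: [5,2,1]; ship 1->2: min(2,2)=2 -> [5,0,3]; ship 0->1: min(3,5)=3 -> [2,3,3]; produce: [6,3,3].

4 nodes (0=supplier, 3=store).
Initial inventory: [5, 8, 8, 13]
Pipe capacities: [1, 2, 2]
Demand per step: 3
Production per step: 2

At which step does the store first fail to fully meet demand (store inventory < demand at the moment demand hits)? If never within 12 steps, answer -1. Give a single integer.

Step 1: demand=3,sold=3 ship[2->3]=2 ship[1->2]=2 ship[0->1]=1 prod=2 -> [6 7 8 12]
Step 2: demand=3,sold=3 ship[2->3]=2 ship[1->2]=2 ship[0->1]=1 prod=2 -> [7 6 8 11]
Step 3: demand=3,sold=3 ship[2->3]=2 ship[1->2]=2 ship[0->1]=1 prod=2 -> [8 5 8 10]
Step 4: demand=3,sold=3 ship[2->3]=2 ship[1->2]=2 ship[0->1]=1 prod=2 -> [9 4 8 9]
Step 5: demand=3,sold=3 ship[2->3]=2 ship[1->2]=2 ship[0->1]=1 prod=2 -> [10 3 8 8]
Step 6: demand=3,sold=3 ship[2->3]=2 ship[1->2]=2 ship[0->1]=1 prod=2 -> [11 2 8 7]
Step 7: demand=3,sold=3 ship[2->3]=2 ship[1->2]=2 ship[0->1]=1 prod=2 -> [12 1 8 6]
Step 8: demand=3,sold=3 ship[2->3]=2 ship[1->2]=1 ship[0->1]=1 prod=2 -> [13 1 7 5]
Step 9: demand=3,sold=3 ship[2->3]=2 ship[1->2]=1 ship[0->1]=1 prod=2 -> [14 1 6 4]
Step 10: demand=3,sold=3 ship[2->3]=2 ship[1->2]=1 ship[0->1]=1 prod=2 -> [15 1 5 3]
Step 11: demand=3,sold=3 ship[2->3]=2 ship[1->2]=1 ship[0->1]=1 prod=2 -> [16 1 4 2]
Step 12: demand=3,sold=2 ship[2->3]=2 ship[1->2]=1 ship[0->1]=1 prod=2 -> [17 1 3 2]
First stockout at step 12

12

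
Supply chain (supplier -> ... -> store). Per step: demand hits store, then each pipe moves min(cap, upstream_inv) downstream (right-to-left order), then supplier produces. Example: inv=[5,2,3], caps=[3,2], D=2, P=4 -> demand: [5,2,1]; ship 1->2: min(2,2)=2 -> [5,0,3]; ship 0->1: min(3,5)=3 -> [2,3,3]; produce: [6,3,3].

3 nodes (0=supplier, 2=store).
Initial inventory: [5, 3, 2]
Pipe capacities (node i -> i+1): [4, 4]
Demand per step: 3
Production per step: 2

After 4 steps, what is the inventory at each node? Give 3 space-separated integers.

Step 1: demand=3,sold=2 ship[1->2]=3 ship[0->1]=4 prod=2 -> inv=[3 4 3]
Step 2: demand=3,sold=3 ship[1->2]=4 ship[0->1]=3 prod=2 -> inv=[2 3 4]
Step 3: demand=3,sold=3 ship[1->2]=3 ship[0->1]=2 prod=2 -> inv=[2 2 4]
Step 4: demand=3,sold=3 ship[1->2]=2 ship[0->1]=2 prod=2 -> inv=[2 2 3]

2 2 3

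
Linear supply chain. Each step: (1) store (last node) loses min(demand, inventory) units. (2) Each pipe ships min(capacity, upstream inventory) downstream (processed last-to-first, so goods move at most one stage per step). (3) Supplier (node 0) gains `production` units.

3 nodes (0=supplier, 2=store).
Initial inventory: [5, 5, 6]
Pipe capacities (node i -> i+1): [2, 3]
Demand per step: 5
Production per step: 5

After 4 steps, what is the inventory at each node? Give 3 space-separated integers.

Step 1: demand=5,sold=5 ship[1->2]=3 ship[0->1]=2 prod=5 -> inv=[8 4 4]
Step 2: demand=5,sold=4 ship[1->2]=3 ship[0->1]=2 prod=5 -> inv=[11 3 3]
Step 3: demand=5,sold=3 ship[1->2]=3 ship[0->1]=2 prod=5 -> inv=[14 2 3]
Step 4: demand=5,sold=3 ship[1->2]=2 ship[0->1]=2 prod=5 -> inv=[17 2 2]

17 2 2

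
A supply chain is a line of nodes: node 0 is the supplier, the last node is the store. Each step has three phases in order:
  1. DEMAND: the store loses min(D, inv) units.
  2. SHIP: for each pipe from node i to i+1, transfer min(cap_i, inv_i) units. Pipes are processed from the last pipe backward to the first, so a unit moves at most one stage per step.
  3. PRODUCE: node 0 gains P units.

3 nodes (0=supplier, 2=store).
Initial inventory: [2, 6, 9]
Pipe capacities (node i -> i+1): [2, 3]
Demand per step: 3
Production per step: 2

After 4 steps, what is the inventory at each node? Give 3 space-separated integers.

Step 1: demand=3,sold=3 ship[1->2]=3 ship[0->1]=2 prod=2 -> inv=[2 5 9]
Step 2: demand=3,sold=3 ship[1->2]=3 ship[0->1]=2 prod=2 -> inv=[2 4 9]
Step 3: demand=3,sold=3 ship[1->2]=3 ship[0->1]=2 prod=2 -> inv=[2 3 9]
Step 4: demand=3,sold=3 ship[1->2]=3 ship[0->1]=2 prod=2 -> inv=[2 2 9]

2 2 9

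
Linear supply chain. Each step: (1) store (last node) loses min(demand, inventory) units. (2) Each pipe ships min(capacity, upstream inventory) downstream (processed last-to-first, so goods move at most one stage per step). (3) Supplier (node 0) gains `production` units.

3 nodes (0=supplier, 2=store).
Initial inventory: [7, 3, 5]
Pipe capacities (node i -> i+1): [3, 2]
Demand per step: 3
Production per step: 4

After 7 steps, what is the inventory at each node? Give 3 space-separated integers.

Step 1: demand=3,sold=3 ship[1->2]=2 ship[0->1]=3 prod=4 -> inv=[8 4 4]
Step 2: demand=3,sold=3 ship[1->2]=2 ship[0->1]=3 prod=4 -> inv=[9 5 3]
Step 3: demand=3,sold=3 ship[1->2]=2 ship[0->1]=3 prod=4 -> inv=[10 6 2]
Step 4: demand=3,sold=2 ship[1->2]=2 ship[0->1]=3 prod=4 -> inv=[11 7 2]
Step 5: demand=3,sold=2 ship[1->2]=2 ship[0->1]=3 prod=4 -> inv=[12 8 2]
Step 6: demand=3,sold=2 ship[1->2]=2 ship[0->1]=3 prod=4 -> inv=[13 9 2]
Step 7: demand=3,sold=2 ship[1->2]=2 ship[0->1]=3 prod=4 -> inv=[14 10 2]

14 10 2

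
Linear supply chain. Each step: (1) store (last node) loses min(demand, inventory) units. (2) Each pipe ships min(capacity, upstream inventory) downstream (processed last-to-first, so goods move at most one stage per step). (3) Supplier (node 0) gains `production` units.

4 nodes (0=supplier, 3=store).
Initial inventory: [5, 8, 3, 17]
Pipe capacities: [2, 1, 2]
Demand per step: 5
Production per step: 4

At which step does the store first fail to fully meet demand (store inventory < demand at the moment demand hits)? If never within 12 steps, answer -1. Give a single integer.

Step 1: demand=5,sold=5 ship[2->3]=2 ship[1->2]=1 ship[0->1]=2 prod=4 -> [7 9 2 14]
Step 2: demand=5,sold=5 ship[2->3]=2 ship[1->2]=1 ship[0->1]=2 prod=4 -> [9 10 1 11]
Step 3: demand=5,sold=5 ship[2->3]=1 ship[1->2]=1 ship[0->1]=2 prod=4 -> [11 11 1 7]
Step 4: demand=5,sold=5 ship[2->3]=1 ship[1->2]=1 ship[0->1]=2 prod=4 -> [13 12 1 3]
Step 5: demand=5,sold=3 ship[2->3]=1 ship[1->2]=1 ship[0->1]=2 prod=4 -> [15 13 1 1]
Step 6: demand=5,sold=1 ship[2->3]=1 ship[1->2]=1 ship[0->1]=2 prod=4 -> [17 14 1 1]
Step 7: demand=5,sold=1 ship[2->3]=1 ship[1->2]=1 ship[0->1]=2 prod=4 -> [19 15 1 1]
Step 8: demand=5,sold=1 ship[2->3]=1 ship[1->2]=1 ship[0->1]=2 prod=4 -> [21 16 1 1]
Step 9: demand=5,sold=1 ship[2->3]=1 ship[1->2]=1 ship[0->1]=2 prod=4 -> [23 17 1 1]
Step 10: demand=5,sold=1 ship[2->3]=1 ship[1->2]=1 ship[0->1]=2 prod=4 -> [25 18 1 1]
Step 11: demand=5,sold=1 ship[2->3]=1 ship[1->2]=1 ship[0->1]=2 prod=4 -> [27 19 1 1]
Step 12: demand=5,sold=1 ship[2->3]=1 ship[1->2]=1 ship[0->1]=2 prod=4 -> [29 20 1 1]
First stockout at step 5

5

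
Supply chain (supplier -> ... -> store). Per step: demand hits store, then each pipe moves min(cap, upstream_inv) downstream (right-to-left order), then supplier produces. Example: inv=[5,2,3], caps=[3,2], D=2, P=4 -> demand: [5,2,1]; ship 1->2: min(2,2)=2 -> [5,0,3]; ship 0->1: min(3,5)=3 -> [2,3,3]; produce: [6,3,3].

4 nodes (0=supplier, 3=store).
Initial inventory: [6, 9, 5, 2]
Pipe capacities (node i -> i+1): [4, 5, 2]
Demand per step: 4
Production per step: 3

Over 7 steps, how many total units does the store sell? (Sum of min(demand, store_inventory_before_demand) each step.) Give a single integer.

Step 1: sold=2 (running total=2) -> [5 8 8 2]
Step 2: sold=2 (running total=4) -> [4 7 11 2]
Step 3: sold=2 (running total=6) -> [3 6 14 2]
Step 4: sold=2 (running total=8) -> [3 4 17 2]
Step 5: sold=2 (running total=10) -> [3 3 19 2]
Step 6: sold=2 (running total=12) -> [3 3 20 2]
Step 7: sold=2 (running total=14) -> [3 3 21 2]

Answer: 14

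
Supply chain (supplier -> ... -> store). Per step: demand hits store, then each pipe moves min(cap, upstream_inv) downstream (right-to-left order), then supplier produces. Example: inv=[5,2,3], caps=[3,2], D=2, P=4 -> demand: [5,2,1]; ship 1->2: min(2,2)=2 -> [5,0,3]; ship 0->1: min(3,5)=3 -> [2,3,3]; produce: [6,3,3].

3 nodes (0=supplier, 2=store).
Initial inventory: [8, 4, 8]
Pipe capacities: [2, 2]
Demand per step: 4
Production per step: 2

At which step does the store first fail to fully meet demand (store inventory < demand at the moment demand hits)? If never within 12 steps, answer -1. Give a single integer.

Step 1: demand=4,sold=4 ship[1->2]=2 ship[0->1]=2 prod=2 -> [8 4 6]
Step 2: demand=4,sold=4 ship[1->2]=2 ship[0->1]=2 prod=2 -> [8 4 4]
Step 3: demand=4,sold=4 ship[1->2]=2 ship[0->1]=2 prod=2 -> [8 4 2]
Step 4: demand=4,sold=2 ship[1->2]=2 ship[0->1]=2 prod=2 -> [8 4 2]
Step 5: demand=4,sold=2 ship[1->2]=2 ship[0->1]=2 prod=2 -> [8 4 2]
Step 6: demand=4,sold=2 ship[1->2]=2 ship[0->1]=2 prod=2 -> [8 4 2]
Step 7: demand=4,sold=2 ship[1->2]=2 ship[0->1]=2 prod=2 -> [8 4 2]
Step 8: demand=4,sold=2 ship[1->2]=2 ship[0->1]=2 prod=2 -> [8 4 2]
Step 9: demand=4,sold=2 ship[1->2]=2 ship[0->1]=2 prod=2 -> [8 4 2]
Step 10: demand=4,sold=2 ship[1->2]=2 ship[0->1]=2 prod=2 -> [8 4 2]
Step 11: demand=4,sold=2 ship[1->2]=2 ship[0->1]=2 prod=2 -> [8 4 2]
Step 12: demand=4,sold=2 ship[1->2]=2 ship[0->1]=2 prod=2 -> [8 4 2]
First stockout at step 4

4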